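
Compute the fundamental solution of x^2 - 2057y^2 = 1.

(x, y) = (2177, 48)

First expand sqrt(2057) as a continued fraction. With x_i = (sqrt(2057) + m_i)/d_i and (m_0, d_0) = (0, 1): a_0 = floor(sqrt(2057)) = 45, since 45^2 = 2025 <= 2057 < 2116 = 46^2.
Iterate m_{i+1} = d_i*a_i - m_i, d_{i+1} = (2057 - m_{i+1}^2)/d_i, a_{i+1} = floor((a_0 + m_{i+1})/d_{i+1}):
  m_1 = 1*45 - 0 = 45, d_1 = (2057 - 45^2)/1 = 32/1 = 32, a_1 = floor((45 + 45)/32) = 2.
  m_2 = 32*2 - 45 = 19, d_2 = (2057 - 19^2)/32 = 1696/32 = 53, a_2 = floor((45 + 19)/53) = 1.
  m_3 = 53*1 - 19 = 34, d_3 = (2057 - 34^2)/53 = 901/53 = 17, a_3 = floor((45 + 34)/17) = 4.
  m_4 = 17*4 - 34 = 34, d_4 = (2057 - 34^2)/17 = 901/17 = 53, a_4 = floor((45 + 34)/53) = 1.
  m_5 = 53*1 - 34 = 19, d_5 = (2057 - 19^2)/53 = 1696/53 = 32, a_5 = floor((45 + 19)/32) = 2.
  m_6 = 32*2 - 19 = 45, d_6 = (2057 - 45^2)/32 = 32/32 = 1, a_6 = floor((45 + 45)/1) = 90.
  m_7 = 1*90 - 45 = 45, d_7 = (2057 - 45^2)/1 = 32/1 = 32: (m_7, d_7) = (m_1, d_1) = (45, 32), so from here the quotients repeat a_1, ..., a_6; the period length is 6.
So sqrt(2057) = [45; (2, 1, 4, 1, 2, 90)] with period length k = 6.
k is even, so the fundamental solution of x^2 - 2057y^2 = 1 is (p_{k-1}, q_{k-1}) = (p_5, q_5); compute convergents through index 5.
Convergents (p_i = a_i*p_{i-1} + p_{i-2}, q_i = a_i*q_{i-1} + q_{i-2} with p_{-2}=0, p_{-1}=1, q_{-2}=1, q_{-1}=0):
  i=0: a_0=45, p_0 = 45*1 + 0 = 45, q_0 = 45*0 + 1 = 1.
  i=1: a_1=2, p_1 = 2*45 + 1 = 91, q_1 = 2*1 + 0 = 2.
  i=2: a_2=1, p_2 = 1*91 + 45 = 136, q_2 = 1*2 + 1 = 3.
  i=3: a_3=4, p_3 = 4*136 + 91 = 635, q_3 = 4*3 + 2 = 14.
  i=4: a_4=1, p_4 = 1*635 + 136 = 771, q_4 = 1*14 + 3 = 17.
  i=5: a_5=2, p_5 = 2*771 + 635 = 2177, q_5 = 2*17 + 14 = 48.
Check: 2177^2 - 2057*48^2 = 4739329 - 4739328 = 1, so (x, y) = (2177, 48) solves the equation, and by the theorem it is the least positive solution.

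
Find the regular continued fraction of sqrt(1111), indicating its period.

[33; (3, 66)]

Write x_i = (sqrt(1111) + m_i)/d_i with (m_0, d_0) = (0, 1). a_0 = floor(sqrt(1111)) = 33, since 33^2 = 1089 <= 1111 < 1156 = 34^2.
Iterate m_{i+1} = d_i*a_i - m_i, d_{i+1} = (1111 - m_{i+1}^2)/d_i, a_{i+1} = floor((a_0 + m_{i+1})/d_{i+1}):
  m_1 = 1*33 - 0 = 33, d_1 = (1111 - 33^2)/1 = 22/1 = 22, a_1 = floor((33 + 33)/22) = 3.
  m_2 = 22*3 - 33 = 33, d_2 = (1111 - 33^2)/22 = 22/22 = 1, a_2 = floor((33 + 33)/1) = 66.
  m_3 = 1*66 - 33 = 33, d_3 = (1111 - 33^2)/1 = 22/1 = 22: (m_3, d_3) = (m_1, d_1) = (33, 22), so from here the quotients repeat a_1, a_2; the period length is 2.
Hence the expansion of sqrt(1111) is a_0 = 33 followed by the repeating block 3, 66 (period 2).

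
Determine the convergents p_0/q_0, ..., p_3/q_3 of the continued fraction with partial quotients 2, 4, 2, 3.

2/1, 9/4, 20/9, 69/31

Using the convergent recurrence p_i = a_i*p_{i-1} + p_{i-2}, q_i = a_i*q_{i-1} + q_{i-2} with p_{-2}=0, p_{-1}=1, q_{-2}=1, q_{-1}=0:
  i=0: a_0=2, p_0 = 2*1 + 0 = 2, q_0 = 2*0 + 1 = 1.
  i=1: a_1=4, p_1 = 4*2 + 1 = 9, q_1 = 4*1 + 0 = 4.
  i=2: a_2=2, p_2 = 2*9 + 2 = 20, q_2 = 2*4 + 1 = 9.
  i=3: a_3=3, p_3 = 3*20 + 9 = 69, q_3 = 3*9 + 4 = 31.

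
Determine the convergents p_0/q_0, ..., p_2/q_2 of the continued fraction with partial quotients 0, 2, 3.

Using the convergent recurrence p_i = a_i*p_{i-1} + p_{i-2}, q_i = a_i*q_{i-1} + q_{i-2} with p_{-2}=0, p_{-1}=1, q_{-2}=1, q_{-1}=0:
  i=0: a_0=0, p_0 = 0*1 + 0 = 0, q_0 = 0*0 + 1 = 1.
  i=1: a_1=2, p_1 = 2*0 + 1 = 1, q_1 = 2*1 + 0 = 2.
  i=2: a_2=3, p_2 = 3*1 + 0 = 3, q_2 = 3*2 + 1 = 7.

0/1, 1/2, 3/7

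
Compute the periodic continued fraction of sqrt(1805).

[42; (2, 16, 2, 84)]

Write x_i = (sqrt(1805) + m_i)/d_i with (m_0, d_0) = (0, 1). a_0 = floor(sqrt(1805)) = 42, since 42^2 = 1764 <= 1805 < 1849 = 43^2.
Iterate m_{i+1} = d_i*a_i - m_i, d_{i+1} = (1805 - m_{i+1}^2)/d_i, a_{i+1} = floor((a_0 + m_{i+1})/d_{i+1}):
  m_1 = 1*42 - 0 = 42, d_1 = (1805 - 42^2)/1 = 41/1 = 41, a_1 = floor((42 + 42)/41) = 2.
  m_2 = 41*2 - 42 = 40, d_2 = (1805 - 40^2)/41 = 205/41 = 5, a_2 = floor((42 + 40)/5) = 16.
  m_3 = 5*16 - 40 = 40, d_3 = (1805 - 40^2)/5 = 205/5 = 41, a_3 = floor((42 + 40)/41) = 2.
  m_4 = 41*2 - 40 = 42, d_4 = (1805 - 42^2)/41 = 41/41 = 1, a_4 = floor((42 + 42)/1) = 84.
  m_5 = 1*84 - 42 = 42, d_5 = (1805 - 42^2)/1 = 41/1 = 41: (m_5, d_5) = (m_1, d_1) = (42, 41), so from here the quotients repeat a_1, ..., a_4; the period length is 4.
Hence the expansion of sqrt(1805) is a_0 = 42 followed by the repeating block 2, 16, 2, 84 (period 4).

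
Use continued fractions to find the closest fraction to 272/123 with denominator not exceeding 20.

42/19

Expand x = 272/123 as a continued fraction with the Euclidean algorithm:
  272 = 2*123 + 26, so a_0 = 2.
  123 = 4*26 + 19, so a_1 = 4.
  26 = 1*19 + 7, so a_2 = 1.
  19 = 2*7 + 5, so a_3 = 2.
  7 = 1*5 + 2, so a_4 = 1.
  5 = 2*2 + 1, so a_5 = 2.
  2 = 2*1 + 0, so a_6 = 2.
so x = [2; 4, 1, 2, 1, 2, 2].
Convergents (p_i = a_i*p_{i-1} + p_{i-2}, q_i = a_i*q_{i-1} + q_{i-2} with p_{-2}=0, p_{-1}=1, q_{-2}=1, q_{-1}=0), until the denominator exceeds 20:
  i=0: a_0=2, p_0 = 2*1 + 0 = 2, q_0 = 2*0 + 1 = 1.
  i=1: a_1=4, p_1 = 4*2 + 1 = 9, q_1 = 4*1 + 0 = 4.
  i=2: a_2=1, p_2 = 1*9 + 2 = 11, q_2 = 1*4 + 1 = 5.
  i=3: a_3=2, p_3 = 2*11 + 9 = 31, q_3 = 2*5 + 4 = 14.
  i=4: a_4=1, p_4 = 1*31 + 11 = 42, q_4 = 1*14 + 5 = 19.
  i=5: a_5=2, p_5 = 2*42 + 31 = 115, q_5 = 2*19 + 14 = 52.
q_5 = 52 > 20, so the last convergent with denominator <= 20 is p_4/q_4 = 42/19.
The closest fraction with denominator <= 20 is either p_4/q_4 or the intermediate fraction (k*p_4 + p_3)/(k*q_4 + q_3) with the largest k >= 1 whose denominator stays <= 20; these approach x as k grows, and every other convergent or intermediate fraction in range is farther away.
Largest k: floor((20 - q_3)/q_4) = floor((20 - 14)/19) = 0.
Since k = 0, no intermediate fraction beyond p_4/q_4 has denominator <= 20, so the convergent 42/19 is the closest (its error is |272*19 - 42*123|/(123*19) = 2/2337).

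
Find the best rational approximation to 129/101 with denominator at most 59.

Expand x = 129/101 as a continued fraction with the Euclidean algorithm:
  129 = 1*101 + 28, so a_0 = 1.
  101 = 3*28 + 17, so a_1 = 3.
  28 = 1*17 + 11, so a_2 = 1.
  17 = 1*11 + 6, so a_3 = 1.
  11 = 1*6 + 5, so a_4 = 1.
  6 = 1*5 + 1, so a_5 = 1.
  5 = 5*1 + 0, so a_6 = 5.
so x = [1; 3, 1, 1, 1, 1, 5].
Convergents (p_i = a_i*p_{i-1} + p_{i-2}, q_i = a_i*q_{i-1} + q_{i-2} with p_{-2}=0, p_{-1}=1, q_{-2}=1, q_{-1}=0), until the denominator exceeds 59:
  i=0: a_0=1, p_0 = 1*1 + 0 = 1, q_0 = 1*0 + 1 = 1.
  i=1: a_1=3, p_1 = 3*1 + 1 = 4, q_1 = 3*1 + 0 = 3.
  i=2: a_2=1, p_2 = 1*4 + 1 = 5, q_2 = 1*3 + 1 = 4.
  i=3: a_3=1, p_3 = 1*5 + 4 = 9, q_3 = 1*4 + 3 = 7.
  i=4: a_4=1, p_4 = 1*9 + 5 = 14, q_4 = 1*7 + 4 = 11.
  i=5: a_5=1, p_5 = 1*14 + 9 = 23, q_5 = 1*11 + 7 = 18.
  i=6: a_6=5, p_6 = 5*23 + 14 = 129, q_6 = 5*18 + 11 = 101.
q_6 = 101 > 59, so the last convergent with denominator <= 59 is p_5/q_5 = 23/18.
The closest fraction with denominator <= 59 is either p_5/q_5 or the intermediate fraction (k*p_5 + p_4)/(k*q_5 + q_4) with the largest k >= 1 whose denominator stays <= 59; these approach x as k grows, and every other convergent or intermediate fraction in range is farther away.
Largest k: floor((59 - q_4)/q_5) = floor((59 - 11)/18) = 2.
That gives (2*23 + 14)/(2*18 + 11) = 60/47.
Compare the errors: |x - 23/18| = |129*18 - 23*101|/(101*18) = 1/1818, and |x - 60/47| = |129*47 - 60*101|/(101*47) = 3/4747.
Cross-multiplying, 1*4747 = 4747 < 5454 = 3*1818, so 1/1818 is smaller: the convergent 23/18 is closer to x than 60/47.

23/18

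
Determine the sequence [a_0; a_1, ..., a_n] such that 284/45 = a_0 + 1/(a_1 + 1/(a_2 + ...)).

[6; 3, 4, 1, 2]

Run the Euclidean algorithm on 284 and 45; the successive quotients are the partial quotients a_0, a_1, ... (each step inverts the fractional part left over by the previous one):
  284 = 6*45 + 14, so a_0 = 6.
  45 = 3*14 + 3, so a_1 = 3.
  14 = 4*3 + 2, so a_2 = 4.
  3 = 1*2 + 1, so a_3 = 1.
  2 = 2*1 + 0, so a_4 = 2.
The remainder reaches 0 after 5 divisions, so the expansion has 5 partial quotients, read off in order.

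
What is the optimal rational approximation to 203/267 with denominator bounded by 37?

Expand x = 203/267 as a continued fraction with the Euclidean algorithm:
  203 = 0*267 + 203, so a_0 = 0.
  267 = 1*203 + 64, so a_1 = 1.
  203 = 3*64 + 11, so a_2 = 3.
  64 = 5*11 + 9, so a_3 = 5.
  11 = 1*9 + 2, so a_4 = 1.
  9 = 4*2 + 1, so a_5 = 4.
  2 = 2*1 + 0, so a_6 = 2.
so x = [0; 1, 3, 5, 1, 4, 2].
Convergents (p_i = a_i*p_{i-1} + p_{i-2}, q_i = a_i*q_{i-1} + q_{i-2} with p_{-2}=0, p_{-1}=1, q_{-2}=1, q_{-1}=0), until the denominator exceeds 37:
  i=0: a_0=0, p_0 = 0*1 + 0 = 0, q_0 = 0*0 + 1 = 1.
  i=1: a_1=1, p_1 = 1*0 + 1 = 1, q_1 = 1*1 + 0 = 1.
  i=2: a_2=3, p_2 = 3*1 + 0 = 3, q_2 = 3*1 + 1 = 4.
  i=3: a_3=5, p_3 = 5*3 + 1 = 16, q_3 = 5*4 + 1 = 21.
  i=4: a_4=1, p_4 = 1*16 + 3 = 19, q_4 = 1*21 + 4 = 25.
  i=5: a_5=4, p_5 = 4*19 + 16 = 92, q_5 = 4*25 + 21 = 121.
q_5 = 121 > 37, so the last convergent with denominator <= 37 is p_4/q_4 = 19/25.
The closest fraction with denominator <= 37 is either p_4/q_4 or the intermediate fraction (k*p_4 + p_3)/(k*q_4 + q_3) with the largest k >= 1 whose denominator stays <= 37; these approach x as k grows, and every other convergent or intermediate fraction in range is farther away.
Largest k: floor((37 - q_3)/q_4) = floor((37 - 21)/25) = 0.
Since k = 0, no intermediate fraction beyond p_4/q_4 has denominator <= 37, so the convergent 19/25 is the closest (its error is |203*25 - 19*267|/(267*25) = 2/6675).

19/25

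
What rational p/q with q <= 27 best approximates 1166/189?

Expand x = 1166/189 as a continued fraction with the Euclidean algorithm:
  1166 = 6*189 + 32, so a_0 = 6.
  189 = 5*32 + 29, so a_1 = 5.
  32 = 1*29 + 3, so a_2 = 1.
  29 = 9*3 + 2, so a_3 = 9.
  3 = 1*2 + 1, so a_4 = 1.
  2 = 2*1 + 0, so a_5 = 2.
so x = [6; 5, 1, 9, 1, 2].
Convergents (p_i = a_i*p_{i-1} + p_{i-2}, q_i = a_i*q_{i-1} + q_{i-2} with p_{-2}=0, p_{-1}=1, q_{-2}=1, q_{-1}=0), until the denominator exceeds 27:
  i=0: a_0=6, p_0 = 6*1 + 0 = 6, q_0 = 6*0 + 1 = 1.
  i=1: a_1=5, p_1 = 5*6 + 1 = 31, q_1 = 5*1 + 0 = 5.
  i=2: a_2=1, p_2 = 1*31 + 6 = 37, q_2 = 1*5 + 1 = 6.
  i=3: a_3=9, p_3 = 9*37 + 31 = 364, q_3 = 9*6 + 5 = 59.
q_3 = 59 > 27, so the last convergent with denominator <= 27 is p_2/q_2 = 37/6.
The closest fraction with denominator <= 27 is either p_2/q_2 or the intermediate fraction (k*p_2 + p_1)/(k*q_2 + q_1) with the largest k >= 1 whose denominator stays <= 27; these approach x as k grows, and every other convergent or intermediate fraction in range is farther away.
Largest k: floor((27 - q_1)/q_2) = floor((27 - 5)/6) = 3.
That gives (3*37 + 31)/(3*6 + 5) = 142/23.
Compare the errors: |x - 37/6| = |1166*6 - 37*189|/(189*6) = 3/1134, and |x - 142/23| = |1166*23 - 142*189|/(189*23) = 20/4347.
Cross-multiplying, 3*4347 = 13041 < 22680 = 20*1134, so 3/1134 is smaller: the convergent 37/6 is closer to x than 142/23.

37/6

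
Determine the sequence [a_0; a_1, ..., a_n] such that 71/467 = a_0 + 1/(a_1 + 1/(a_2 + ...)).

Run the Euclidean algorithm on 71 and 467; the successive quotients are the partial quotients a_0, a_1, ... (each step inverts the fractional part left over by the previous one):
  71 = 0*467 + 71, so a_0 = 0.
  467 = 6*71 + 41, so a_1 = 6.
  71 = 1*41 + 30, so a_2 = 1.
  41 = 1*30 + 11, so a_3 = 1.
  30 = 2*11 + 8, so a_4 = 2.
  11 = 1*8 + 3, so a_5 = 1.
  8 = 2*3 + 2, so a_6 = 2.
  3 = 1*2 + 1, so a_7 = 1.
  2 = 2*1 + 0, so a_8 = 2.
The remainder reaches 0 after 9 divisions, so the expansion has 9 partial quotients, read off in order.

[0; 6, 1, 1, 2, 1, 2, 1, 2]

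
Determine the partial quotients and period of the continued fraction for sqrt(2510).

Write x_i = (sqrt(2510) + m_i)/d_i with (m_0, d_0) = (0, 1). a_0 = floor(sqrt(2510)) = 50, since 50^2 = 2500 <= 2510 < 2601 = 51^2.
Iterate m_{i+1} = d_i*a_i - m_i, d_{i+1} = (2510 - m_{i+1}^2)/d_i, a_{i+1} = floor((a_0 + m_{i+1})/d_{i+1}):
  m_1 = 1*50 - 0 = 50, d_1 = (2510 - 50^2)/1 = 10/1 = 10, a_1 = floor((50 + 50)/10) = 10.
  m_2 = 10*10 - 50 = 50, d_2 = (2510 - 50^2)/10 = 10/10 = 1, a_2 = floor((50 + 50)/1) = 100.
  m_3 = 1*100 - 50 = 50, d_3 = (2510 - 50^2)/1 = 10/1 = 10: (m_3, d_3) = (m_1, d_1) = (50, 10), so from here the quotients repeat a_1, a_2; the period length is 2.
Hence the expansion of sqrt(2510) is a_0 = 50 followed by the repeating block 10, 100 (period 2).

[50; (10, 100)]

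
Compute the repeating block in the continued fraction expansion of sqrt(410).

Write x_i = (sqrt(410) + m_i)/d_i with (m_0, d_0) = (0, 1). a_0 = floor(sqrt(410)) = 20, since 20^2 = 400 <= 410 < 441 = 21^2.
Iterate m_{i+1} = d_i*a_i - m_i, d_{i+1} = (410 - m_{i+1}^2)/d_i, a_{i+1} = floor((a_0 + m_{i+1})/d_{i+1}):
  m_1 = 1*20 - 0 = 20, d_1 = (410 - 20^2)/1 = 10/1 = 10, a_1 = floor((20 + 20)/10) = 4.
  m_2 = 10*4 - 20 = 20, d_2 = (410 - 20^2)/10 = 10/10 = 1, a_2 = floor((20 + 20)/1) = 40.
  m_3 = 1*40 - 20 = 20, d_3 = (410 - 20^2)/1 = 10/1 = 10: (m_3, d_3) = (m_1, d_1) = (20, 10), so from here the quotients repeat a_1, a_2; the period length is 2.
Hence the expansion of sqrt(410) is a_0 = 20 followed by the repeating block 4, 40 (period 2).

[20; (4, 40)]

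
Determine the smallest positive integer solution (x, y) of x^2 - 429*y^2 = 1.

(x, y) = (1524095, 73584)

First expand sqrt(429) as a continued fraction. With x_i = (sqrt(429) + m_i)/d_i and (m_0, d_0) = (0, 1): a_0 = floor(sqrt(429)) = 20, since 20^2 = 400 <= 429 < 441 = 21^2.
Iterate m_{i+1} = d_i*a_i - m_i, d_{i+1} = (429 - m_{i+1}^2)/d_i, a_{i+1} = floor((a_0 + m_{i+1})/d_{i+1}):
  m_1 = 1*20 - 0 = 20, d_1 = (429 - 20^2)/1 = 29/1 = 29, a_1 = floor((20 + 20)/29) = 1.
  m_2 = 29*1 - 20 = 9, d_2 = (429 - 9^2)/29 = 348/29 = 12, a_2 = floor((20 + 9)/12) = 2.
  m_3 = 12*2 - 9 = 15, d_3 = (429 - 15^2)/12 = 204/12 = 17, a_3 = floor((20 + 15)/17) = 2.
  m_4 = 17*2 - 15 = 19, d_4 = (429 - 19^2)/17 = 68/17 = 4, a_4 = floor((20 + 19)/4) = 9.
  m_5 = 4*9 - 19 = 17, d_5 = (429 - 17^2)/4 = 140/4 = 35, a_5 = floor((20 + 17)/35) = 1.
  m_6 = 35*1 - 17 = 18, d_6 = (429 - 18^2)/35 = 105/35 = 3, a_6 = floor((20 + 18)/3) = 12.
  m_7 = 3*12 - 18 = 18, d_7 = (429 - 18^2)/3 = 105/3 = 35, a_7 = floor((20 + 18)/35) = 1.
  m_8 = 35*1 - 18 = 17, d_8 = (429 - 17^2)/35 = 140/35 = 4, a_8 = floor((20 + 17)/4) = 9.
  m_9 = 4*9 - 17 = 19, d_9 = (429 - 19^2)/4 = 68/4 = 17, a_9 = floor((20 + 19)/17) = 2.
  m_10 = 17*2 - 19 = 15, d_10 = (429 - 15^2)/17 = 204/17 = 12, a_10 = floor((20 + 15)/12) = 2.
  m_11 = 12*2 - 15 = 9, d_11 = (429 - 9^2)/12 = 348/12 = 29, a_11 = floor((20 + 9)/29) = 1.
  m_12 = 29*1 - 9 = 20, d_12 = (429 - 20^2)/29 = 29/29 = 1, a_12 = floor((20 + 20)/1) = 40.
  m_13 = 1*40 - 20 = 20, d_13 = (429 - 20^2)/1 = 29/1 = 29: (m_13, d_13) = (m_1, d_1) = (20, 29), so from here the quotients repeat a_1, ..., a_12; the period length is 12.
So sqrt(429) = [20; (1, 2, 2, 9, 1, 12, 1, 9, 2, 2, 1, 40)] with period length k = 12.
k is even, so the fundamental solution of x^2 - 429y^2 = 1 is (p_{k-1}, q_{k-1}) = (p_11, q_11); compute convergents through index 11.
Convergents (p_i = a_i*p_{i-1} + p_{i-2}, q_i = a_i*q_{i-1} + q_{i-2} with p_{-2}=0, p_{-1}=1, q_{-2}=1, q_{-1}=0):
  i=0: a_0=20, p_0 = 20*1 + 0 = 20, q_0 = 20*0 + 1 = 1.
  i=1: a_1=1, p_1 = 1*20 + 1 = 21, q_1 = 1*1 + 0 = 1.
  i=2: a_2=2, p_2 = 2*21 + 20 = 62, q_2 = 2*1 + 1 = 3.
  i=3: a_3=2, p_3 = 2*62 + 21 = 145, q_3 = 2*3 + 1 = 7.
  i=4: a_4=9, p_4 = 9*145 + 62 = 1367, q_4 = 9*7 + 3 = 66.
  i=5: a_5=1, p_5 = 1*1367 + 145 = 1512, q_5 = 1*66 + 7 = 73.
  i=6: a_6=12, p_6 = 12*1512 + 1367 = 19511, q_6 = 12*73 + 66 = 942.
  i=7: a_7=1, p_7 = 1*19511 + 1512 = 21023, q_7 = 1*942 + 73 = 1015.
  i=8: a_8=9, p_8 = 9*21023 + 19511 = 208718, q_8 = 9*1015 + 942 = 10077.
  i=9: a_9=2, p_9 = 2*208718 + 21023 = 438459, q_9 = 2*10077 + 1015 = 21169.
  i=10: a_10=2, p_10 = 2*438459 + 208718 = 1085636, q_10 = 2*21169 + 10077 = 52415.
  i=11: a_11=1, p_11 = 1*1085636 + 438459 = 1524095, q_11 = 1*52415 + 21169 = 73584.
Check: 1524095^2 - 429*73584^2 = 2322865569025 - 2322865569024 = 1, so (x, y) = (1524095, 73584) solves the equation, and by the theorem it is the least positive solution.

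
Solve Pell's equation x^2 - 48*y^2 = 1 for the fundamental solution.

(x, y) = (7, 1)

First expand sqrt(48) as a continued fraction. With x_i = (sqrt(48) + m_i)/d_i and (m_0, d_0) = (0, 1): a_0 = floor(sqrt(48)) = 6, since 6^2 = 36 <= 48 < 49 = 7^2.
Iterate m_{i+1} = d_i*a_i - m_i, d_{i+1} = (48 - m_{i+1}^2)/d_i, a_{i+1} = floor((a_0 + m_{i+1})/d_{i+1}):
  m_1 = 1*6 - 0 = 6, d_1 = (48 - 6^2)/1 = 12/1 = 12, a_1 = floor((6 + 6)/12) = 1.
  m_2 = 12*1 - 6 = 6, d_2 = (48 - 6^2)/12 = 12/12 = 1, a_2 = floor((6 + 6)/1) = 12.
  m_3 = 1*12 - 6 = 6, d_3 = (48 - 6^2)/1 = 12/1 = 12: (m_3, d_3) = (m_1, d_1) = (6, 12), so from here the quotients repeat a_1, a_2; the period length is 2.
So sqrt(48) = [6; (1, 12)] with period length k = 2.
k is even, so the fundamental solution of x^2 - 48y^2 = 1 is (p_{k-1}, q_{k-1}) = (p_1, q_1); compute convergents through index 1.
Convergents (p_i = a_i*p_{i-1} + p_{i-2}, q_i = a_i*q_{i-1} + q_{i-2} with p_{-2}=0, p_{-1}=1, q_{-2}=1, q_{-1}=0):
  i=0: a_0=6, p_0 = 6*1 + 0 = 6, q_0 = 6*0 + 1 = 1.
  i=1: a_1=1, p_1 = 1*6 + 1 = 7, q_1 = 1*1 + 0 = 1.
Check: 7^2 - 48*1^2 = 49 - 48 = 1, so (x, y) = (7, 1) solves the equation, and by the theorem it is the least positive solution.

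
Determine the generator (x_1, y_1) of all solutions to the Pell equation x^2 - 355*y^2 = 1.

(x, y) = (954809, 50676)

First expand sqrt(355) as a continued fraction. With x_i = (sqrt(355) + m_i)/d_i and (m_0, d_0) = (0, 1): a_0 = floor(sqrt(355)) = 18, since 18^2 = 324 <= 355 < 361 = 19^2.
Iterate m_{i+1} = d_i*a_i - m_i, d_{i+1} = (355 - m_{i+1}^2)/d_i, a_{i+1} = floor((a_0 + m_{i+1})/d_{i+1}):
  m_1 = 1*18 - 0 = 18, d_1 = (355 - 18^2)/1 = 31/1 = 31, a_1 = floor((18 + 18)/31) = 1.
  m_2 = 31*1 - 18 = 13, d_2 = (355 - 13^2)/31 = 186/31 = 6, a_2 = floor((18 + 13)/6) = 5.
  m_3 = 6*5 - 13 = 17, d_3 = (355 - 17^2)/6 = 66/6 = 11, a_3 = floor((18 + 17)/11) = 3.
  m_4 = 11*3 - 17 = 16, d_4 = (355 - 16^2)/11 = 99/11 = 9, a_4 = floor((18 + 16)/9) = 3.
  m_5 = 9*3 - 16 = 11, d_5 = (355 - 11^2)/9 = 234/9 = 26, a_5 = floor((18 + 11)/26) = 1.
  m_6 = 26*1 - 11 = 15, d_6 = (355 - 15^2)/26 = 130/26 = 5, a_6 = floor((18 + 15)/5) = 6.
  m_7 = 5*6 - 15 = 15, d_7 = (355 - 15^2)/5 = 130/5 = 26, a_7 = floor((18 + 15)/26) = 1.
  m_8 = 26*1 - 15 = 11, d_8 = (355 - 11^2)/26 = 234/26 = 9, a_8 = floor((18 + 11)/9) = 3.
  m_9 = 9*3 - 11 = 16, d_9 = (355 - 16^2)/9 = 99/9 = 11, a_9 = floor((18 + 16)/11) = 3.
  m_10 = 11*3 - 16 = 17, d_10 = (355 - 17^2)/11 = 66/11 = 6, a_10 = floor((18 + 17)/6) = 5.
  m_11 = 6*5 - 17 = 13, d_11 = (355 - 13^2)/6 = 186/6 = 31, a_11 = floor((18 + 13)/31) = 1.
  m_12 = 31*1 - 13 = 18, d_12 = (355 - 18^2)/31 = 31/31 = 1, a_12 = floor((18 + 18)/1) = 36.
  m_13 = 1*36 - 18 = 18, d_13 = (355 - 18^2)/1 = 31/1 = 31: (m_13, d_13) = (m_1, d_1) = (18, 31), so from here the quotients repeat a_1, ..., a_12; the period length is 12.
So sqrt(355) = [18; (1, 5, 3, 3, 1, 6, 1, 3, 3, 5, 1, 36)] with period length k = 12.
k is even, so the fundamental solution of x^2 - 355y^2 = 1 is (p_{k-1}, q_{k-1}) = (p_11, q_11); compute convergents through index 11.
Convergents (p_i = a_i*p_{i-1} + p_{i-2}, q_i = a_i*q_{i-1} + q_{i-2} with p_{-2}=0, p_{-1}=1, q_{-2}=1, q_{-1}=0):
  i=0: a_0=18, p_0 = 18*1 + 0 = 18, q_0 = 18*0 + 1 = 1.
  i=1: a_1=1, p_1 = 1*18 + 1 = 19, q_1 = 1*1 + 0 = 1.
  i=2: a_2=5, p_2 = 5*19 + 18 = 113, q_2 = 5*1 + 1 = 6.
  i=3: a_3=3, p_3 = 3*113 + 19 = 358, q_3 = 3*6 + 1 = 19.
  i=4: a_4=3, p_4 = 3*358 + 113 = 1187, q_4 = 3*19 + 6 = 63.
  i=5: a_5=1, p_5 = 1*1187 + 358 = 1545, q_5 = 1*63 + 19 = 82.
  i=6: a_6=6, p_6 = 6*1545 + 1187 = 10457, q_6 = 6*82 + 63 = 555.
  i=7: a_7=1, p_7 = 1*10457 + 1545 = 12002, q_7 = 1*555 + 82 = 637.
  i=8: a_8=3, p_8 = 3*12002 + 10457 = 46463, q_8 = 3*637 + 555 = 2466.
  i=9: a_9=3, p_9 = 3*46463 + 12002 = 151391, q_9 = 3*2466 + 637 = 8035.
  i=10: a_10=5, p_10 = 5*151391 + 46463 = 803418, q_10 = 5*8035 + 2466 = 42641.
  i=11: a_11=1, p_11 = 1*803418 + 151391 = 954809, q_11 = 1*42641 + 8035 = 50676.
Check: 954809^2 - 355*50676^2 = 911660226481 - 911660226480 = 1, so (x, y) = (954809, 50676) solves the equation, and by the theorem it is the least positive solution.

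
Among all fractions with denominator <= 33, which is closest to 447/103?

139/32

Expand x = 447/103 as a continued fraction with the Euclidean algorithm:
  447 = 4*103 + 35, so a_0 = 4.
  103 = 2*35 + 33, so a_1 = 2.
  35 = 1*33 + 2, so a_2 = 1.
  33 = 16*2 + 1, so a_3 = 16.
  2 = 2*1 + 0, so a_4 = 2.
so x = [4; 2, 1, 16, 2].
Convergents (p_i = a_i*p_{i-1} + p_{i-2}, q_i = a_i*q_{i-1} + q_{i-2} with p_{-2}=0, p_{-1}=1, q_{-2}=1, q_{-1}=0), until the denominator exceeds 33:
  i=0: a_0=4, p_0 = 4*1 + 0 = 4, q_0 = 4*0 + 1 = 1.
  i=1: a_1=2, p_1 = 2*4 + 1 = 9, q_1 = 2*1 + 0 = 2.
  i=2: a_2=1, p_2 = 1*9 + 4 = 13, q_2 = 1*2 + 1 = 3.
  i=3: a_3=16, p_3 = 16*13 + 9 = 217, q_3 = 16*3 + 2 = 50.
q_3 = 50 > 33, so the last convergent with denominator <= 33 is p_2/q_2 = 13/3.
The closest fraction with denominator <= 33 is either p_2/q_2 or the intermediate fraction (k*p_2 + p_1)/(k*q_2 + q_1) with the largest k >= 1 whose denominator stays <= 33; these approach x as k grows, and every other convergent or intermediate fraction in range is farther away.
Largest k: floor((33 - q_1)/q_2) = floor((33 - 2)/3) = 10.
That gives (10*13 + 9)/(10*3 + 2) = 139/32.
Compare the errors: |x - 13/3| = |447*3 - 13*103|/(103*3) = 2/309, and |x - 139/32| = |447*32 - 139*103|/(103*32) = 13/3296.
Cross-multiplying, 13*309 = 4017 < 6592 = 2*3296, so 13/3296 is smaller: the intermediate fraction 139/32 is closer to x than 13/3.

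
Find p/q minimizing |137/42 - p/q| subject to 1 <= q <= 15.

Expand x = 137/42 as a continued fraction with the Euclidean algorithm:
  137 = 3*42 + 11, so a_0 = 3.
  42 = 3*11 + 9, so a_1 = 3.
  11 = 1*9 + 2, so a_2 = 1.
  9 = 4*2 + 1, so a_3 = 4.
  2 = 2*1 + 0, so a_4 = 2.
so x = [3; 3, 1, 4, 2].
Convergents (p_i = a_i*p_{i-1} + p_{i-2}, q_i = a_i*q_{i-1} + q_{i-2} with p_{-2}=0, p_{-1}=1, q_{-2}=1, q_{-1}=0), until the denominator exceeds 15:
  i=0: a_0=3, p_0 = 3*1 + 0 = 3, q_0 = 3*0 + 1 = 1.
  i=1: a_1=3, p_1 = 3*3 + 1 = 10, q_1 = 3*1 + 0 = 3.
  i=2: a_2=1, p_2 = 1*10 + 3 = 13, q_2 = 1*3 + 1 = 4.
  i=3: a_3=4, p_3 = 4*13 + 10 = 62, q_3 = 4*4 + 3 = 19.
q_3 = 19 > 15, so the last convergent with denominator <= 15 is p_2/q_2 = 13/4.
The closest fraction with denominator <= 15 is either p_2/q_2 or the intermediate fraction (k*p_2 + p_1)/(k*q_2 + q_1) with the largest k >= 1 whose denominator stays <= 15; these approach x as k grows, and every other convergent or intermediate fraction in range is farther away.
Largest k: floor((15 - q_1)/q_2) = floor((15 - 3)/4) = 3.
That gives (3*13 + 10)/(3*4 + 3) = 49/15.
Compare the errors: |x - 13/4| = |137*4 - 13*42|/(42*4) = 2/168, and |x - 49/15| = |137*15 - 49*42|/(42*15) = 3/630.
Cross-multiplying, 3*168 = 504 < 1260 = 2*630, so 3/630 is smaller: the intermediate fraction 49/15 is closer to x than 13/4.

49/15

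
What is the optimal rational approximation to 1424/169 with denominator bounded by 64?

455/54

Expand x = 1424/169 as a continued fraction with the Euclidean algorithm:
  1424 = 8*169 + 72, so a_0 = 8.
  169 = 2*72 + 25, so a_1 = 2.
  72 = 2*25 + 22, so a_2 = 2.
  25 = 1*22 + 3, so a_3 = 1.
  22 = 7*3 + 1, so a_4 = 7.
  3 = 3*1 + 0, so a_5 = 3.
so x = [8; 2, 2, 1, 7, 3].
Convergents (p_i = a_i*p_{i-1} + p_{i-2}, q_i = a_i*q_{i-1} + q_{i-2} with p_{-2}=0, p_{-1}=1, q_{-2}=1, q_{-1}=0), until the denominator exceeds 64:
  i=0: a_0=8, p_0 = 8*1 + 0 = 8, q_0 = 8*0 + 1 = 1.
  i=1: a_1=2, p_1 = 2*8 + 1 = 17, q_1 = 2*1 + 0 = 2.
  i=2: a_2=2, p_2 = 2*17 + 8 = 42, q_2 = 2*2 + 1 = 5.
  i=3: a_3=1, p_3 = 1*42 + 17 = 59, q_3 = 1*5 + 2 = 7.
  i=4: a_4=7, p_4 = 7*59 + 42 = 455, q_4 = 7*7 + 5 = 54.
  i=5: a_5=3, p_5 = 3*455 + 59 = 1424, q_5 = 3*54 + 7 = 169.
q_5 = 169 > 64, so the last convergent with denominator <= 64 is p_4/q_4 = 455/54.
The closest fraction with denominator <= 64 is either p_4/q_4 or the intermediate fraction (k*p_4 + p_3)/(k*q_4 + q_3) with the largest k >= 1 whose denominator stays <= 64; these approach x as k grows, and every other convergent or intermediate fraction in range is farther away.
Largest k: floor((64 - q_3)/q_4) = floor((64 - 7)/54) = 1.
That gives (1*455 + 59)/(1*54 + 7) = 514/61.
Compare the errors: |x - 455/54| = |1424*54 - 455*169|/(169*54) = 1/9126, and |x - 514/61| = |1424*61 - 514*169|/(169*61) = 2/10309.
Cross-multiplying, 1*10309 = 10309 < 18252 = 2*9126, so 1/9126 is smaller: the convergent 455/54 is closer to x than 514/61.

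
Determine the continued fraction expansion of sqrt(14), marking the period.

[3; (1, 2, 1, 6)]

Write x_i = (sqrt(14) + m_i)/d_i with (m_0, d_0) = (0, 1). a_0 = floor(sqrt(14)) = 3, since 3^2 = 9 <= 14 < 16 = 4^2.
Iterate m_{i+1} = d_i*a_i - m_i, d_{i+1} = (14 - m_{i+1}^2)/d_i, a_{i+1} = floor((a_0 + m_{i+1})/d_{i+1}):
  m_1 = 1*3 - 0 = 3, d_1 = (14 - 3^2)/1 = 5/1 = 5, a_1 = floor((3 + 3)/5) = 1.
  m_2 = 5*1 - 3 = 2, d_2 = (14 - 2^2)/5 = 10/5 = 2, a_2 = floor((3 + 2)/2) = 2.
  m_3 = 2*2 - 2 = 2, d_3 = (14 - 2^2)/2 = 10/2 = 5, a_3 = floor((3 + 2)/5) = 1.
  m_4 = 5*1 - 2 = 3, d_4 = (14 - 3^2)/5 = 5/5 = 1, a_4 = floor((3 + 3)/1) = 6.
  m_5 = 1*6 - 3 = 3, d_5 = (14 - 3^2)/1 = 5/1 = 5: (m_5, d_5) = (m_1, d_1) = (3, 5), so from here the quotients repeat a_1, ..., a_4; the period length is 4.
Hence the expansion of sqrt(14) is a_0 = 3 followed by the repeating block 1, 2, 1, 6 (period 4).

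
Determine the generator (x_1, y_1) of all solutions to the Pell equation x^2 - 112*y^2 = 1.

First expand sqrt(112) as a continued fraction. With x_i = (sqrt(112) + m_i)/d_i and (m_0, d_0) = (0, 1): a_0 = floor(sqrt(112)) = 10, since 10^2 = 100 <= 112 < 121 = 11^2.
Iterate m_{i+1} = d_i*a_i - m_i, d_{i+1} = (112 - m_{i+1}^2)/d_i, a_{i+1} = floor((a_0 + m_{i+1})/d_{i+1}):
  m_1 = 1*10 - 0 = 10, d_1 = (112 - 10^2)/1 = 12/1 = 12, a_1 = floor((10 + 10)/12) = 1.
  m_2 = 12*1 - 10 = 2, d_2 = (112 - 2^2)/12 = 108/12 = 9, a_2 = floor((10 + 2)/9) = 1.
  m_3 = 9*1 - 2 = 7, d_3 = (112 - 7^2)/9 = 63/9 = 7, a_3 = floor((10 + 7)/7) = 2.
  m_4 = 7*2 - 7 = 7, d_4 = (112 - 7^2)/7 = 63/7 = 9, a_4 = floor((10 + 7)/9) = 1.
  m_5 = 9*1 - 7 = 2, d_5 = (112 - 2^2)/9 = 108/9 = 12, a_5 = floor((10 + 2)/12) = 1.
  m_6 = 12*1 - 2 = 10, d_6 = (112 - 10^2)/12 = 12/12 = 1, a_6 = floor((10 + 10)/1) = 20.
  m_7 = 1*20 - 10 = 10, d_7 = (112 - 10^2)/1 = 12/1 = 12: (m_7, d_7) = (m_1, d_1) = (10, 12), so from here the quotients repeat a_1, ..., a_6; the period length is 6.
So sqrt(112) = [10; (1, 1, 2, 1, 1, 20)] with period length k = 6.
k is even, so the fundamental solution of x^2 - 112y^2 = 1 is (p_{k-1}, q_{k-1}) = (p_5, q_5); compute convergents through index 5.
Convergents (p_i = a_i*p_{i-1} + p_{i-2}, q_i = a_i*q_{i-1} + q_{i-2} with p_{-2}=0, p_{-1}=1, q_{-2}=1, q_{-1}=0):
  i=0: a_0=10, p_0 = 10*1 + 0 = 10, q_0 = 10*0 + 1 = 1.
  i=1: a_1=1, p_1 = 1*10 + 1 = 11, q_1 = 1*1 + 0 = 1.
  i=2: a_2=1, p_2 = 1*11 + 10 = 21, q_2 = 1*1 + 1 = 2.
  i=3: a_3=2, p_3 = 2*21 + 11 = 53, q_3 = 2*2 + 1 = 5.
  i=4: a_4=1, p_4 = 1*53 + 21 = 74, q_4 = 1*5 + 2 = 7.
  i=5: a_5=1, p_5 = 1*74 + 53 = 127, q_5 = 1*7 + 5 = 12.
Check: 127^2 - 112*12^2 = 16129 - 16128 = 1, so (x, y) = (127, 12) solves the equation, and by the theorem it is the least positive solution.

(x, y) = (127, 12)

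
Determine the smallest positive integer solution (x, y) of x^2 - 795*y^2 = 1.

First expand sqrt(795) as a continued fraction. With x_i = (sqrt(795) + m_i)/d_i and (m_0, d_0) = (0, 1): a_0 = floor(sqrt(795)) = 28, since 28^2 = 784 <= 795 < 841 = 29^2.
Iterate m_{i+1} = d_i*a_i - m_i, d_{i+1} = (795 - m_{i+1}^2)/d_i, a_{i+1} = floor((a_0 + m_{i+1})/d_{i+1}):
  m_1 = 1*28 - 0 = 28, d_1 = (795 - 28^2)/1 = 11/1 = 11, a_1 = floor((28 + 28)/11) = 5.
  m_2 = 11*5 - 28 = 27, d_2 = (795 - 27^2)/11 = 66/11 = 6, a_2 = floor((28 + 27)/6) = 9.
  m_3 = 6*9 - 27 = 27, d_3 = (795 - 27^2)/6 = 66/6 = 11, a_3 = floor((28 + 27)/11) = 5.
  m_4 = 11*5 - 27 = 28, d_4 = (795 - 28^2)/11 = 11/11 = 1, a_4 = floor((28 + 28)/1) = 56.
  m_5 = 1*56 - 28 = 28, d_5 = (795 - 28^2)/1 = 11/1 = 11: (m_5, d_5) = (m_1, d_1) = (28, 11), so from here the quotients repeat a_1, ..., a_4; the period length is 4.
So sqrt(795) = [28; (5, 9, 5, 56)] with period length k = 4.
k is even, so the fundamental solution of x^2 - 795y^2 = 1 is (p_{k-1}, q_{k-1}) = (p_3, q_3); compute convergents through index 3.
Convergents (p_i = a_i*p_{i-1} + p_{i-2}, q_i = a_i*q_{i-1} + q_{i-2} with p_{-2}=0, p_{-1}=1, q_{-2}=1, q_{-1}=0):
  i=0: a_0=28, p_0 = 28*1 + 0 = 28, q_0 = 28*0 + 1 = 1.
  i=1: a_1=5, p_1 = 5*28 + 1 = 141, q_1 = 5*1 + 0 = 5.
  i=2: a_2=9, p_2 = 9*141 + 28 = 1297, q_2 = 9*5 + 1 = 46.
  i=3: a_3=5, p_3 = 5*1297 + 141 = 6626, q_3 = 5*46 + 5 = 235.
Check: 6626^2 - 795*235^2 = 43903876 - 43903875 = 1, so (x, y) = (6626, 235) solves the equation, and by the theorem it is the least positive solution.

(x, y) = (6626, 235)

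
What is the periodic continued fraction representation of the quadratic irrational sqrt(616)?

[24; (1, 4, 1, 1, 6, 1, 1, 4, 1, 48)]

Write x_i = (sqrt(616) + m_i)/d_i with (m_0, d_0) = (0, 1). a_0 = floor(sqrt(616)) = 24, since 24^2 = 576 <= 616 < 625 = 25^2.
Iterate m_{i+1} = d_i*a_i - m_i, d_{i+1} = (616 - m_{i+1}^2)/d_i, a_{i+1} = floor((a_0 + m_{i+1})/d_{i+1}):
  m_1 = 1*24 - 0 = 24, d_1 = (616 - 24^2)/1 = 40/1 = 40, a_1 = floor((24 + 24)/40) = 1.
  m_2 = 40*1 - 24 = 16, d_2 = (616 - 16^2)/40 = 360/40 = 9, a_2 = floor((24 + 16)/9) = 4.
  m_3 = 9*4 - 16 = 20, d_3 = (616 - 20^2)/9 = 216/9 = 24, a_3 = floor((24 + 20)/24) = 1.
  m_4 = 24*1 - 20 = 4, d_4 = (616 - 4^2)/24 = 600/24 = 25, a_4 = floor((24 + 4)/25) = 1.
  m_5 = 25*1 - 4 = 21, d_5 = (616 - 21^2)/25 = 175/25 = 7, a_5 = floor((24 + 21)/7) = 6.
  m_6 = 7*6 - 21 = 21, d_6 = (616 - 21^2)/7 = 175/7 = 25, a_6 = floor((24 + 21)/25) = 1.
  m_7 = 25*1 - 21 = 4, d_7 = (616 - 4^2)/25 = 600/25 = 24, a_7 = floor((24 + 4)/24) = 1.
  m_8 = 24*1 - 4 = 20, d_8 = (616 - 20^2)/24 = 216/24 = 9, a_8 = floor((24 + 20)/9) = 4.
  m_9 = 9*4 - 20 = 16, d_9 = (616 - 16^2)/9 = 360/9 = 40, a_9 = floor((24 + 16)/40) = 1.
  m_10 = 40*1 - 16 = 24, d_10 = (616 - 24^2)/40 = 40/40 = 1, a_10 = floor((24 + 24)/1) = 48.
  m_11 = 1*48 - 24 = 24, d_11 = (616 - 24^2)/1 = 40/1 = 40: (m_11, d_11) = (m_1, d_1) = (24, 40), so from here the quotients repeat a_1, ..., a_10; the period length is 10.
Hence the expansion of sqrt(616) is a_0 = 24 followed by the repeating block 1, 4, 1, 1, 6, 1, 1, 4, 1, 48 (period 10).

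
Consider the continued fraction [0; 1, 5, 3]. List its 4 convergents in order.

0/1, 1/1, 5/6, 16/19

Using the convergent recurrence p_i = a_i*p_{i-1} + p_{i-2}, q_i = a_i*q_{i-1} + q_{i-2} with p_{-2}=0, p_{-1}=1, q_{-2}=1, q_{-1}=0:
  i=0: a_0=0, p_0 = 0*1 + 0 = 0, q_0 = 0*0 + 1 = 1.
  i=1: a_1=1, p_1 = 1*0 + 1 = 1, q_1 = 1*1 + 0 = 1.
  i=2: a_2=5, p_2 = 5*1 + 0 = 5, q_2 = 5*1 + 1 = 6.
  i=3: a_3=3, p_3 = 3*5 + 1 = 16, q_3 = 3*6 + 1 = 19.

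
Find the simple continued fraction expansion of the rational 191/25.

[7; 1, 1, 1, 3, 2]

Run the Euclidean algorithm on 191 and 25; the successive quotients are the partial quotients a_0, a_1, ... (each step inverts the fractional part left over by the previous one):
  191 = 7*25 + 16, so a_0 = 7.
  25 = 1*16 + 9, so a_1 = 1.
  16 = 1*9 + 7, so a_2 = 1.
  9 = 1*7 + 2, so a_3 = 1.
  7 = 3*2 + 1, so a_4 = 3.
  2 = 2*1 + 0, so a_5 = 2.
The remainder reaches 0 after 6 divisions, so the expansion has 6 partial quotients, read off in order.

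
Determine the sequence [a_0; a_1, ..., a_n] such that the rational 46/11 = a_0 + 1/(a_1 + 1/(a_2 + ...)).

[4; 5, 2]

Run the Euclidean algorithm on 46 and 11; the successive quotients are the partial quotients a_0, a_1, ... (each step inverts the fractional part left over by the previous one):
  46 = 4*11 + 2, so a_0 = 4.
  11 = 5*2 + 1, so a_1 = 5.
  2 = 2*1 + 0, so a_2 = 2.
The remainder reaches 0 after 3 divisions, so the expansion has 3 partial quotients, read off in order.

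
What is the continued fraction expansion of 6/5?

[1; 5]

Run the Euclidean algorithm on 6 and 5; the successive quotients are the partial quotients a_0, a_1, ... (each step inverts the fractional part left over by the previous one):
  6 = 1*5 + 1, so a_0 = 1.
  5 = 5*1 + 0, so a_1 = 5.
The remainder reaches 0 after 2 divisions, so the expansion has 2 partial quotients, read off in order.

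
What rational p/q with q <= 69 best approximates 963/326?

Expand x = 963/326 as a continued fraction with the Euclidean algorithm:
  963 = 2*326 + 311, so a_0 = 2.
  326 = 1*311 + 15, so a_1 = 1.
  311 = 20*15 + 11, so a_2 = 20.
  15 = 1*11 + 4, so a_3 = 1.
  11 = 2*4 + 3, so a_4 = 2.
  4 = 1*3 + 1, so a_5 = 1.
  3 = 3*1 + 0, so a_6 = 3.
so x = [2; 1, 20, 1, 2, 1, 3].
Convergents (p_i = a_i*p_{i-1} + p_{i-2}, q_i = a_i*q_{i-1} + q_{i-2} with p_{-2}=0, p_{-1}=1, q_{-2}=1, q_{-1}=0), until the denominator exceeds 69:
  i=0: a_0=2, p_0 = 2*1 + 0 = 2, q_0 = 2*0 + 1 = 1.
  i=1: a_1=1, p_1 = 1*2 + 1 = 3, q_1 = 1*1 + 0 = 1.
  i=2: a_2=20, p_2 = 20*3 + 2 = 62, q_2 = 20*1 + 1 = 21.
  i=3: a_3=1, p_3 = 1*62 + 3 = 65, q_3 = 1*21 + 1 = 22.
  i=4: a_4=2, p_4 = 2*65 + 62 = 192, q_4 = 2*22 + 21 = 65.
  i=5: a_5=1, p_5 = 1*192 + 65 = 257, q_5 = 1*65 + 22 = 87.
q_5 = 87 > 69, so the last convergent with denominator <= 69 is p_4/q_4 = 192/65.
The closest fraction with denominator <= 69 is either p_4/q_4 or the intermediate fraction (k*p_4 + p_3)/(k*q_4 + q_3) with the largest k >= 1 whose denominator stays <= 69; these approach x as k grows, and every other convergent or intermediate fraction in range is farther away.
Largest k: floor((69 - q_3)/q_4) = floor((69 - 22)/65) = 0.
Since k = 0, no intermediate fraction beyond p_4/q_4 has denominator <= 69, so the convergent 192/65 is the closest (its error is |963*65 - 192*326|/(326*65) = 3/21190).

192/65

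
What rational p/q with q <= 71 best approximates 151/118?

Expand x = 151/118 as a continued fraction with the Euclidean algorithm:
  151 = 1*118 + 33, so a_0 = 1.
  118 = 3*33 + 19, so a_1 = 3.
  33 = 1*19 + 14, so a_2 = 1.
  19 = 1*14 + 5, so a_3 = 1.
  14 = 2*5 + 4, so a_4 = 2.
  5 = 1*4 + 1, so a_5 = 1.
  4 = 4*1 + 0, so a_6 = 4.
so x = [1; 3, 1, 1, 2, 1, 4].
Convergents (p_i = a_i*p_{i-1} + p_{i-2}, q_i = a_i*q_{i-1} + q_{i-2} with p_{-2}=0, p_{-1}=1, q_{-2}=1, q_{-1}=0), until the denominator exceeds 71:
  i=0: a_0=1, p_0 = 1*1 + 0 = 1, q_0 = 1*0 + 1 = 1.
  i=1: a_1=3, p_1 = 3*1 + 1 = 4, q_1 = 3*1 + 0 = 3.
  i=2: a_2=1, p_2 = 1*4 + 1 = 5, q_2 = 1*3 + 1 = 4.
  i=3: a_3=1, p_3 = 1*5 + 4 = 9, q_3 = 1*4 + 3 = 7.
  i=4: a_4=2, p_4 = 2*9 + 5 = 23, q_4 = 2*7 + 4 = 18.
  i=5: a_5=1, p_5 = 1*23 + 9 = 32, q_5 = 1*18 + 7 = 25.
  i=6: a_6=4, p_6 = 4*32 + 23 = 151, q_6 = 4*25 + 18 = 118.
q_6 = 118 > 71, so the last convergent with denominator <= 71 is p_5/q_5 = 32/25.
The closest fraction with denominator <= 71 is either p_5/q_5 or the intermediate fraction (k*p_5 + p_4)/(k*q_5 + q_4) with the largest k >= 1 whose denominator stays <= 71; these approach x as k grows, and every other convergent or intermediate fraction in range is farther away.
Largest k: floor((71 - q_4)/q_5) = floor((71 - 18)/25) = 2.
That gives (2*32 + 23)/(2*25 + 18) = 87/68.
Compare the errors: |x - 32/25| = |151*25 - 32*118|/(118*25) = 1/2950, and |x - 87/68| = |151*68 - 87*118|/(118*68) = 2/8024.
Cross-multiplying, 2*2950 = 5900 < 8024 = 1*8024, so 2/8024 is smaller: the intermediate fraction 87/68 is closer to x than 32/25.

87/68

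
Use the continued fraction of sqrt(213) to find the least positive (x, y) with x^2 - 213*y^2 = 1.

First expand sqrt(213) as a continued fraction. With x_i = (sqrt(213) + m_i)/d_i and (m_0, d_0) = (0, 1): a_0 = floor(sqrt(213)) = 14, since 14^2 = 196 <= 213 < 225 = 15^2.
Iterate m_{i+1} = d_i*a_i - m_i, d_{i+1} = (213 - m_{i+1}^2)/d_i, a_{i+1} = floor((a_0 + m_{i+1})/d_{i+1}):
  m_1 = 1*14 - 0 = 14, d_1 = (213 - 14^2)/1 = 17/1 = 17, a_1 = floor((14 + 14)/17) = 1.
  m_2 = 17*1 - 14 = 3, d_2 = (213 - 3^2)/17 = 204/17 = 12, a_2 = floor((14 + 3)/12) = 1.
  m_3 = 12*1 - 3 = 9, d_3 = (213 - 9^2)/12 = 132/12 = 11, a_3 = floor((14 + 9)/11) = 2.
  m_4 = 11*2 - 9 = 13, d_4 = (213 - 13^2)/11 = 44/11 = 4, a_4 = floor((14 + 13)/4) = 6.
  m_5 = 4*6 - 13 = 11, d_5 = (213 - 11^2)/4 = 92/4 = 23, a_5 = floor((14 + 11)/23) = 1.
  m_6 = 23*1 - 11 = 12, d_6 = (213 - 12^2)/23 = 69/23 = 3, a_6 = floor((14 + 12)/3) = 8.
  m_7 = 3*8 - 12 = 12, d_7 = (213 - 12^2)/3 = 69/3 = 23, a_7 = floor((14 + 12)/23) = 1.
  m_8 = 23*1 - 12 = 11, d_8 = (213 - 11^2)/23 = 92/23 = 4, a_8 = floor((14 + 11)/4) = 6.
  m_9 = 4*6 - 11 = 13, d_9 = (213 - 13^2)/4 = 44/4 = 11, a_9 = floor((14 + 13)/11) = 2.
  m_10 = 11*2 - 13 = 9, d_10 = (213 - 9^2)/11 = 132/11 = 12, a_10 = floor((14 + 9)/12) = 1.
  m_11 = 12*1 - 9 = 3, d_11 = (213 - 3^2)/12 = 204/12 = 17, a_11 = floor((14 + 3)/17) = 1.
  m_12 = 17*1 - 3 = 14, d_12 = (213 - 14^2)/17 = 17/17 = 1, a_12 = floor((14 + 14)/1) = 28.
  m_13 = 1*28 - 14 = 14, d_13 = (213 - 14^2)/1 = 17/1 = 17: (m_13, d_13) = (m_1, d_1) = (14, 17), so from here the quotients repeat a_1, ..., a_12; the period length is 12.
So sqrt(213) = [14; (1, 1, 2, 6, 1, 8, 1, 6, 2, 1, 1, 28)] with period length k = 12.
k is even, so the fundamental solution of x^2 - 213y^2 = 1 is (p_{k-1}, q_{k-1}) = (p_11, q_11); compute convergents through index 11.
Convergents (p_i = a_i*p_{i-1} + p_{i-2}, q_i = a_i*q_{i-1} + q_{i-2} with p_{-2}=0, p_{-1}=1, q_{-2}=1, q_{-1}=0):
  i=0: a_0=14, p_0 = 14*1 + 0 = 14, q_0 = 14*0 + 1 = 1.
  i=1: a_1=1, p_1 = 1*14 + 1 = 15, q_1 = 1*1 + 0 = 1.
  i=2: a_2=1, p_2 = 1*15 + 14 = 29, q_2 = 1*1 + 1 = 2.
  i=3: a_3=2, p_3 = 2*29 + 15 = 73, q_3 = 2*2 + 1 = 5.
  i=4: a_4=6, p_4 = 6*73 + 29 = 467, q_4 = 6*5 + 2 = 32.
  i=5: a_5=1, p_5 = 1*467 + 73 = 540, q_5 = 1*32 + 5 = 37.
  i=6: a_6=8, p_6 = 8*540 + 467 = 4787, q_6 = 8*37 + 32 = 328.
  i=7: a_7=1, p_7 = 1*4787 + 540 = 5327, q_7 = 1*328 + 37 = 365.
  i=8: a_8=6, p_8 = 6*5327 + 4787 = 36749, q_8 = 6*365 + 328 = 2518.
  i=9: a_9=2, p_9 = 2*36749 + 5327 = 78825, q_9 = 2*2518 + 365 = 5401.
  i=10: a_10=1, p_10 = 1*78825 + 36749 = 115574, q_10 = 1*5401 + 2518 = 7919.
  i=11: a_11=1, p_11 = 1*115574 + 78825 = 194399, q_11 = 1*7919 + 5401 = 13320.
Check: 194399^2 - 213*13320^2 = 37790971201 - 37790971200 = 1, so (x, y) = (194399, 13320) solves the equation, and by the theorem it is the least positive solution.

(x, y) = (194399, 13320)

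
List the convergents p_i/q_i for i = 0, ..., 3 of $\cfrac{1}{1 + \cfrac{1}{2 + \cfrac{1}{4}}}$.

0/1, 1/1, 2/3, 9/13

Using the convergent recurrence p_i = a_i*p_{i-1} + p_{i-2}, q_i = a_i*q_{i-1} + q_{i-2} with p_{-2}=0, p_{-1}=1, q_{-2}=1, q_{-1}=0:
  i=0: a_0=0, p_0 = 0*1 + 0 = 0, q_0 = 0*0 + 1 = 1.
  i=1: a_1=1, p_1 = 1*0 + 1 = 1, q_1 = 1*1 + 0 = 1.
  i=2: a_2=2, p_2 = 2*1 + 0 = 2, q_2 = 2*1 + 1 = 3.
  i=3: a_3=4, p_3 = 4*2 + 1 = 9, q_3 = 4*3 + 1 = 13.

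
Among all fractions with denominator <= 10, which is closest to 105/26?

Expand x = 105/26 as a continued fraction with the Euclidean algorithm:
  105 = 4*26 + 1, so a_0 = 4.
  26 = 26*1 + 0, so a_1 = 26.
so x = [4; 26].
Convergents (p_i = a_i*p_{i-1} + p_{i-2}, q_i = a_i*q_{i-1} + q_{i-2} with p_{-2}=0, p_{-1}=1, q_{-2}=1, q_{-1}=0), until the denominator exceeds 10:
  i=0: a_0=4, p_0 = 4*1 + 0 = 4, q_0 = 4*0 + 1 = 1.
  i=1: a_1=26, p_1 = 26*4 + 1 = 105, q_1 = 26*1 + 0 = 26.
q_1 = 26 > 10, so the last convergent with denominator <= 10 is p_0/q_0 = 4/1.
The closest fraction with denominator <= 10 is either p_0/q_0 or the intermediate fraction (k*p_0 + p_{-1})/(k*q_0 + q_{-1}) with the largest k >= 1 whose denominator stays <= 10; these approach x as k grows, and every other convergent or intermediate fraction in range is farther away.
Largest k: floor((10 - q_{-1})/q_0) = floor((10 - 0)/1) = 10 (using the seeds p_{-1} = 1, q_{-1} = 0).
That gives (10*4 + 1)/(10*1 + 0) = 41/10.
Compare the errors: |x - 4/1| = |105*1 - 4*26|/(26*1) = 1/26, and |x - 41/10| = |105*10 - 41*26|/(26*10) = 16/260.
Cross-multiplying, 1*260 = 260 < 416 = 16*26, so 1/26 is smaller: the convergent 4/1 is closer to x than 41/10.

4/1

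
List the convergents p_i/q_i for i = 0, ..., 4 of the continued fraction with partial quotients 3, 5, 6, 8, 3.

3/1, 16/5, 99/31, 808/253, 2523/790

Using the convergent recurrence p_i = a_i*p_{i-1} + p_{i-2}, q_i = a_i*q_{i-1} + q_{i-2} with p_{-2}=0, p_{-1}=1, q_{-2}=1, q_{-1}=0:
  i=0: a_0=3, p_0 = 3*1 + 0 = 3, q_0 = 3*0 + 1 = 1.
  i=1: a_1=5, p_1 = 5*3 + 1 = 16, q_1 = 5*1 + 0 = 5.
  i=2: a_2=6, p_2 = 6*16 + 3 = 99, q_2 = 6*5 + 1 = 31.
  i=3: a_3=8, p_3 = 8*99 + 16 = 808, q_3 = 8*31 + 5 = 253.
  i=4: a_4=3, p_4 = 3*808 + 99 = 2523, q_4 = 3*253 + 31 = 790.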